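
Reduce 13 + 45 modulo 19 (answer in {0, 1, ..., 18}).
1

Reduce the summands first: 45 ≡ 7 (mod 19), so 13 + 45 ≡ 13 + 7 (mod 19). 13 + 7 = 20; 20 = 1·19 + 1, so (13 + 45) mod 19 = 1.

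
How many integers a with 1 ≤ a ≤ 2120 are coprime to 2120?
The number of a ∈ {1, ..., 2120} with gcd(a, 2120) = 1 is by definition Euler's totient φ(2120). φ is multiplicative, with φ(p^e) = p^e − p^(e−1). Factorise 2120 = 2^3 · 5 · 53. Then
  φ(2120) = (2^3 − 2^2) · (5 − 1) · (53 − 1) = 4 · 4 · 52 = 832.
So there are 832 such integers.

Final answer: 832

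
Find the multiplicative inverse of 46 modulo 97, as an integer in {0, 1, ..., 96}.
46^(−1) ≡ 19 (mod 97)

Apply the extended Euclidean algorithm to (97, 46), tracking rows (r, s, t) with s·97 + t·46 = r. Each division r_prev = q·r_cur + r_new produces the new row as (previous row) − q·(current row):
  row A: (97, 1, 0)   [1·97 + 0·46 = 97]
  row B: (46, 0, 1)   [0·97 + 1·46 = 46]
  97 = 2·46 + 5   → row C = row A − 2·row B = (5, 1, −2)   [check: 1·97 − 2·46 = 5]
  46 = 9·5 + 1   → row D = row B − 9·row C = (1, −9, 19)   [check: −9·97 + 19·46 = 1]
  5 = 5·1 + 0   → remainder 0, stop. gcd = 1 (last nonzero row D).
The gcd is 1, so 46 is invertible mod 97. The last nonzero row gives −9·97 + 19·46 = 1, so t = 19. So 46^(−1) ≡ 19 (mod 97). Verify: 46 · 19 = 874 ≡ 1 (mod 97). ✓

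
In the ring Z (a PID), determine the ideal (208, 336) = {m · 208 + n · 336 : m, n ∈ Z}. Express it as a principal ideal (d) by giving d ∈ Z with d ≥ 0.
(208, 336) = (16); d = 16

In the PID Z, (a, b) is generated by gcd(a, b). Compute gcd(336, 208) with the extended Euclidean algorithm, tracking rows (r, s, t) with s·336 + t·208 = r:
  row A: (336, 1, 0)   [1·336 + 0·208 = 336]
  row B: (208, 0, 1)   [0·336 + 1·208 = 208]
  336 = 1·208 + 128   → row C = row A − 1·row B = (128, 1, −1)   [check: 1·336 − 1·208 = 128]
  208 = 1·128 + 80   → row D = row B − 1·row C = (80, −1, 2)   [check: −1·336 + 2·208 = 80]
  128 = 1·80 + 48   → row E = row C − 1·row D = (48, 2, −3)   [check: 2·336 − 3·208 = 48]
  80 = 1·48 + 32   → row F = row D − 1·row E = (32, −3, 5)   [check: −3·336 + 5·208 = 32]
  48 = 1·32 + 16   → row G = row E − 1·row F = (16, 5, −8)   [check: 5·336 − 8·208 = 16]
  32 = 2·16 + 0   → remainder 0, stop. gcd = 16 (last nonzero row G).
So gcd(208, 336) = 16, with Bézout identity 5·336 − 8·208 = 16. Containment (⊇): the Bézout identity exhibits 16 as an element of (208, 336), giving (16) ⊆ (208, 336). Containment (⊆): since 16 | 208 and 16 | 336 (208 = 16·13, 336 = 16·21), every Z-linear combination of 208 and 336 is divisible by 16, so (208, 336) ⊆ (16). Therefore (208, 336) = (16), d = 16.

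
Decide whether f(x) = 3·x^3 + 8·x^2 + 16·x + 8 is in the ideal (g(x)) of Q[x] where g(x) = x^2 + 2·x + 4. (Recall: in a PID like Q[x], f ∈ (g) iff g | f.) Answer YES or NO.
In Q[x] the ideal (g) consists of all multiples of g, so f ∈ (g) iff g | f, i.e. iff the remainder of f on division by g is 0. Divide f by g (g is monic, so eliminate the leading term of the running remainder at each step):
  leading term 3·x^3: subtract (3·x)·g(x) = 3·x^3 + 6·x^2 + 12·x, leaving 2·x^2 + 4·x + 8
  leading term 2·x^2: subtract (2)·g(x) = 2·x^2 + 4·x + 8, leaving 0
The remainder is 0, so f(x) = g(x) · h(x) with h(x) = 3·x + 2. Hence g | f, i.e. f ∈ (g).

Final answer: YES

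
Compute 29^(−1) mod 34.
29^(−1) ≡ 27 (mod 34)

Apply the extended Euclidean algorithm to (34, 29), tracking rows (r, s, t) with s·34 + t·29 = r. Each division r_prev = q·r_cur + r_new produces the new row as (previous row) − q·(current row):
  row A: (34, 1, 0)   [1·34 + 0·29 = 34]
  row B: (29, 0, 1)   [0·34 + 1·29 = 29]
  34 = 1·29 + 5   → row C = row A − 1·row B = (5, 1, −1)   [check: 1·34 − 1·29 = 5]
  29 = 5·5 + 4   → row D = row B − 5·row C = (4, −5, 6)   [check: −5·34 + 6·29 = 4]
  5 = 1·4 + 1   → row E = row C − 1·row D = (1, 6, −7)   [check: 6·34 − 7·29 = 1]
  4 = 4·1 + 0   → remainder 0, stop. gcd = 1 (last nonzero row E).
The gcd is 1, so 29 is invertible mod 34. The last nonzero row gives 6·34 − 7·29 = 1, so t = −7. So 29^(−1) ≡ −7 ≡ 27 (mod 34). Verify: 29 · 27 = 783 ≡ 1 (mod 34). ✓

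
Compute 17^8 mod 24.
Use repeated squaring. Binary(8) = 1000. Walk through the bits of the exponent 8 left-to-right: at each bit after the leading one, square the running value, then multiply by 17 if the bit is 1 (always reducing mod 24):
  bit 1 = 1 (leading): start with 17.
  bit 2 = 0: square 17^2 = 289 ≡ 1 (mod 24).
  bit 3 = 0: square 1^2 = 1 (mod 24).
  bit 4 = 0: square 1^2 = 1 (mod 24).
Final value: 17^8 ≡ 1 (mod 24).

Final answer: 1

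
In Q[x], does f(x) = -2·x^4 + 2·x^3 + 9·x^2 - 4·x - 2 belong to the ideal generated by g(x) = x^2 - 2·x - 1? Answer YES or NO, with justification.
In Q[x] the ideal (g) consists of all multiples of g, so f ∈ (g) iff g | f, i.e. iff the remainder of f on division by g is 0. Divide f by g (g is monic, so eliminate the leading term of the running remainder at each step):
  leading term -2·x^4: subtract (-2·x^2)·g(x) = -2·x^4 + 4·x^3 + 2·x^2, leaving -2·x^3 + 7·x^2 - 4·x - 2
  leading term -2·x^3: subtract (-2·x)·g(x) = -2·x^3 + 4·x^2 + 2·x, leaving 3·x^2 - 6·x - 2
  leading term 3·x^2: subtract (3)·g(x) = 3·x^2 - 6·x - 3, leaving 1
The remainder r(x) = 1 ≠ 0 (and deg r < deg g), so g ∤ f, i.e. f ∉ (g).

Final answer: NO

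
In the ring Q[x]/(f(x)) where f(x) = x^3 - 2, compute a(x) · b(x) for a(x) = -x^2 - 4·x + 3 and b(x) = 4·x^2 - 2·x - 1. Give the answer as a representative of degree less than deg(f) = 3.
First multiply in Q[x] without reducing: a · b = -4·x^4 - 14·x^3 + 21·x^2 - 2·x - 3. Now divide by f(x) = x^3 - 2, eliminating the leading term at each step:
  leading term -4·x^4: subtract (-4·x)·f(x) = -4·x^4 + 8·x, leaving -14·x^3 + 21·x^2 - 10·x - 3
  leading term -14·x^3: subtract (-14)·f(x) = 28 - 14·x^3, leaving 21·x^2 - 10·x - 31
The degree is now < 3, so this is the remainder. Hence a · b ≡ 21·x^2 - 10·x - 31 in Q[x]/(f).

Final answer: a · b ≡ 21·x^2 - 10·x - 31 (mod f(x))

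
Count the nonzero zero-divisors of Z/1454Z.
Z/1454Z has 727 nonzero zero-divisors

In Z/1454Z each nonzero element is either a unit (gcd with 1454 is 1) or a zero-divisor (gcd > 1). The number of units is φ(1454): factorise 1454 = 2 · 727, so φ(1454) = (2 − 1) · (727 − 1) = 1 · 726 = 726. The nonzero elements number 1454 − 1 = 1453. Hence the nonzero zero-divisors number 1453 − 726 = 727.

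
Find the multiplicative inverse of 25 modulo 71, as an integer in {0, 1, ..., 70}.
25^(−1) ≡ 54 (mod 71)

Apply the extended Euclidean algorithm to (71, 25), tracking rows (r, s, t) with s·71 + t·25 = r. Each division r_prev = q·r_cur + r_new produces the new row as (previous row) − q·(current row):
  row A: (71, 1, 0)   [1·71 + 0·25 = 71]
  row B: (25, 0, 1)   [0·71 + 1·25 = 25]
  71 = 2·25 + 21   → row C = row A − 2·row B = (21, 1, −2)   [check: 1·71 − 2·25 = 21]
  25 = 1·21 + 4   → row D = row B − 1·row C = (4, −1, 3)   [check: −1·71 + 3·25 = 4]
  21 = 5·4 + 1   → row E = row C − 5·row D = (1, 6, −17)   [check: 6·71 − 17·25 = 1]
  4 = 4·1 + 0   → remainder 0, stop. gcd = 1 (last nonzero row E).
The gcd is 1, so 25 is invertible mod 71. The last nonzero row gives 6·71 − 17·25 = 1, so t = −17. So 25^(−1) ≡ −17 ≡ 54 (mod 71). Verify: 25 · 54 = 1350 ≡ 1 (mod 71). ✓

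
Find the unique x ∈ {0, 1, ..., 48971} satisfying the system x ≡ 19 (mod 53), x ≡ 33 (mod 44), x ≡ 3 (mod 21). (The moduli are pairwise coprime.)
x ≡ 31713 (mod 48972); the representative in [0, 48972) is 31713

The moduli 53, 44, 21 are pairwise coprime, so by the CRT there is a unique solution mod 53·44·21 = 48972.
Solve by successive substitution. Start with x ≡ 19 (mod 53).
  Combine with x ≡ 33 (mod 44): write x = 19 + 53·t and require 19 + 53·t ≡ 33 (mod 44), i.e. 53·t ≡ 33 − 19 ≡ 14 (mod 44). Since 53^(−1) ≡ 5 (mod 44) (53 ≡ 9 (mod 44)), t ≡ 5·14 ≡ 26 (mod 44). So x ≡ 19 + 53·26 = 1397 (mod 2332).
  Combine with x ≡ 3 (mod 21): write x = 1397 + 2332·t and require 1397 + 2332·t ≡ 3 (mod 21), i.e. 2332·t ≡ 3 − 1397 ≡ 13 (mod 21). Since 2332^(−1) ≡ 1 (mod 21) (2332 ≡ 1 (mod 21)), t ≡ 1·13 ≡ 13 (mod 21). So x ≡ 1397 + 2332·13 = 31713 (mod 48972).
Unique solution in [0, 48972): x = 31713.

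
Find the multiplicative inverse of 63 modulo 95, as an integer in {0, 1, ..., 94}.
Apply the extended Euclidean algorithm to (95, 63), tracking rows (r, s, t) with s·95 + t·63 = r. Each division r_prev = q·r_cur + r_new produces the new row as (previous row) − q·(current row):
  row A: (95, 1, 0)   [1·95 + 0·63 = 95]
  row B: (63, 0, 1)   [0·95 + 1·63 = 63]
  95 = 1·63 + 32   → row C = row A − 1·row B = (32, 1, −1)   [check: 1·95 − 1·63 = 32]
  63 = 1·32 + 31   → row D = row B − 1·row C = (31, −1, 2)   [check: −1·95 + 2·63 = 31]
  32 = 1·31 + 1   → row E = row C − 1·row D = (1, 2, −3)   [check: 2·95 − 3·63 = 1]
  31 = 31·1 + 0   → remainder 0, stop. gcd = 1 (last nonzero row E).
The gcd is 1, so 63 is invertible mod 95. The last nonzero row gives 2·95 − 3·63 = 1, so t = −3. So 63^(−1) ≡ −3 ≡ 92 (mod 95). Verify: 63 · 92 = 5796 ≡ 1 (mod 95). ✓

Final answer: 63^(−1) ≡ 92 (mod 95)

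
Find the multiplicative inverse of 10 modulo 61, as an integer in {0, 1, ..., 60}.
10^(−1) ≡ 55 (mod 61)

Apply the extended Euclidean algorithm to (61, 10), tracking rows (r, s, t) with s·61 + t·10 = r. Each division r_prev = q·r_cur + r_new produces the new row as (previous row) − q·(current row):
  row A: (61, 1, 0)   [1·61 + 0·10 = 61]
  row B: (10, 0, 1)   [0·61 + 1·10 = 10]
  61 = 6·10 + 1   → row C = row A − 6·row B = (1, 1, −6)   [check: 1·61 − 6·10 = 1]
  10 = 10·1 + 0   → remainder 0, stop. gcd = 1 (last nonzero row C).
The gcd is 1, so 10 is invertible mod 61. The last nonzero row gives 1·61 − 6·10 = 1, so t = −6. So 10^(−1) ≡ −6 ≡ 55 (mod 61). Verify: 10 · 55 = 550 ≡ 1 (mod 61). ✓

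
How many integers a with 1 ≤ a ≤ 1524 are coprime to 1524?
504

The number of a ∈ {1, ..., 1524} with gcd(a, 1524) = 1 is by definition Euler's totient φ(1524). φ is multiplicative, with φ(p^e) = p^e − p^(e−1). Factorise 1524 = 2^2 · 3 · 127. Then
  φ(1524) = (2^2 − 2^1) · (3 − 1) · (127 − 1) = 2 · 2 · 126 = 504.
So there are 504 such integers.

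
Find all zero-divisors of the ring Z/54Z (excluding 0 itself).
An element a ∈ Z/54Z (with a ≠ 0) is a zero-divisor iff gcd(a, 54) > 1 (because a is a unit precisely when gcd(a, n) = 1, and in Z/nZ every nonzero, non-unit element is a zero-divisor). Scan a = 1, ..., 53 and keep those with gcd(a, 54) > 1:
  gcd(2, 54) = 2, gcd(3, 54) = 3, gcd(4, 54) = 2, gcd(6, 54) = 6, gcd(8, 54) = 2, gcd(9, 54) = 9, gcd(10, 54) = 2, gcd(12, 54) = 6, gcd(14, 54) = 2, gcd(15, 54) = 3, gcd(16, 54) = 2, gcd(18, 54) = 18, gcd(20, 54) = 2, gcd(21, 54) = 3, gcd(22, 54) = 2, gcd(24, 54) = 6, gcd(26, 54) = 2, gcd(27, 54) = 27, gcd(28, 54) = 2, gcd(30, 54) = 6, gcd(32, 54) = 2, gcd(33, 54) = 3, gcd(34, 54) = 2, gcd(36, 54) = 18, gcd(38, 54) = 2, gcd(39, 54) = 3, gcd(40, 54) = 2, gcd(42, 54) = 6, gcd(44, 54) = 2, gcd(45, 54) = 9, gcd(46, 54) = 2, gcd(48, 54) = 6, gcd(50, 54) = 2, gcd(51, 54) = 3, gcd(52, 54) = 2.
All other a ∈ {1, ..., 53} have gcd(a, 54) = 1 and are units. So the nonzero zero-divisors are exactly the 35 values of a appearing in this scan.

Final answer: nonzero zero-divisors of Z/54Z = {2, 3, 4, 6, 8, 9, 10, 12, 14, 15, 16, 18, 20, 21, 22, 24, 26, 27, 28, 30, 32, 33, 34, 36, 38, 39, 40, 42, 44, 45, 46, 48, 50, 51, 52}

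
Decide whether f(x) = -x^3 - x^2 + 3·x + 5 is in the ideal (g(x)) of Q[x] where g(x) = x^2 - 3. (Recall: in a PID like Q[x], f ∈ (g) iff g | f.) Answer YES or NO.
In Q[x] the ideal (g) consists of all multiples of g, so f ∈ (g) iff g | f, i.e. iff the remainder of f on division by g is 0. Divide f by g (g is monic, so eliminate the leading term of the running remainder at each step):
  leading term -x^3: subtract (-x)·g(x) = -x^3 + 3·x, leaving 5 - x^2
  leading term -x^2: subtract (-1)·g(x) = 3 - x^2, leaving 2
The remainder r(x) = 2 ≠ 0 (and deg r < deg g), so g ∤ f, i.e. f ∉ (g).

Final answer: NO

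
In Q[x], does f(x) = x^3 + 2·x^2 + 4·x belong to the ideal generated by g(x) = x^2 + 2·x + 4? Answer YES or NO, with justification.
YES

In Q[x] the ideal (g) consists of all multiples of g, so f ∈ (g) iff g | f, i.e. iff the remainder of f on division by g is 0. Divide f by g (g is monic, so eliminate the leading term of the running remainder at each step):
  leading term x^3: subtract (x)·g(x) = x^3 + 2·x^2 + 4·x, leaving 0
The remainder is 0, so f(x) = g(x) · h(x) with h(x) = x. Hence g | f, i.e. f ∈ (g).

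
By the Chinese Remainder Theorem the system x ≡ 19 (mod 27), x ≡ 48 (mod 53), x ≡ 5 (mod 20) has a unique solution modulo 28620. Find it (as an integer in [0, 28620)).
The moduli 27, 53, 20 are pairwise coprime, so by the CRT there is a unique solution mod 27·53·20 = 28620.
Solve by successive substitution. Start with x ≡ 19 (mod 27).
  Combine with x ≡ 48 (mod 53): write x = 19 + 27·t and require 19 + 27·t ≡ 48 (mod 53), i.e. 27·t ≡ 48 − 19 ≡ 29 (mod 53). Since 27^(−1) ≡ 2 (mod 53), t ≡ 2·29 ≡ 5 (mod 53). So x ≡ 19 + 27·5 = 154 (mod 1431).
  Combine with x ≡ 5 (mod 20): write x = 154 + 1431·t and require 154 + 1431·t ≡ 5 (mod 20), i.e. 1431·t ≡ 5 − 154 ≡ 11 (mod 20). Since 1431^(−1) ≡ 11 (mod 20) (1431 ≡ 11 (mod 20)), t ≡ 11·11 ≡ 1 (mod 20). So x ≡ 154 + 1431·1 = 1585 (mod 28620).
Unique solution in [0, 28620): x = 1585.

Final answer: x ≡ 1585 (mod 28620); the representative in [0, 28620) is 1585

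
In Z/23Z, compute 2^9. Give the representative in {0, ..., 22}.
6

Use repeated squaring. Binary(9) = 1001. Walk through the bits of the exponent 9 left-to-right: at each bit after the leading one, square the running value, then multiply by 2 if the bit is 1 (always reducing mod 23):
  bit 1 = 1 (leading): start with 2.
  bit 2 = 0: square 2^2 = 4 (mod 23).
  bit 3 = 0: square 4^2 = 16 (mod 23).
  bit 4 = 1: square 16^2 = 256 ≡ 3; bit is 1, so multiply 3·2 = 6 (mod 23).
Final value: 2^9 ≡ 6 (mod 23).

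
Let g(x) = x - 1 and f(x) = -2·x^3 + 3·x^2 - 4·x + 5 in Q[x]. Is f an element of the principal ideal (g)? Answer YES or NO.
In Q[x] the ideal (g) consists of all multiples of g, so f ∈ (g) iff g | f, i.e. iff the remainder of f on division by g is 0. Divide f by g (g is monic, so eliminate the leading term of the running remainder at each step):
  leading term -2·x^3: subtract (-2·x^2)·g(x) = -2·x^3 + 2·x^2, leaving x^2 - 4·x + 5
  leading term x^2: subtract (x)·g(x) = x^2 - x, leaving 5 - 3·x
  leading term -3·x: subtract (-3)·g(x) = 3 - 3·x, leaving 2
The remainder r(x) = 2 ≠ 0 (and deg r < deg g), so g ∤ f, i.e. f ∉ (g).

Final answer: NO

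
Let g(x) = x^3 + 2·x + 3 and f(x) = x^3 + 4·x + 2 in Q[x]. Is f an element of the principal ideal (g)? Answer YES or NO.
NO

In Q[x] the ideal (g) consists of all multiples of g, so f ∈ (g) iff g | f, i.e. iff the remainder of f on division by g is 0. Divide f by g (g is monic, so eliminate the leading term of the running remainder at each step):
  leading term x^3: subtract (1)·g(x) = x^3 + 2·x + 3, leaving 2·x - 1
The remainder r(x) = 2·x - 1 ≠ 0 (and deg r < deg g), so g ∤ f, i.e. f ∉ (g).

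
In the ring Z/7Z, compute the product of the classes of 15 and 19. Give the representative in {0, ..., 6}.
5

Reduce the factors first: 15 ≡ 1, 19 ≡ 5 (mod 7), so 15 · 19 ≡ 1 · 5 (mod 7). 1 · 5 = 5. Dividing by 7: 5 = 0·7 + 5. So (15 · 19) mod 7 = 5.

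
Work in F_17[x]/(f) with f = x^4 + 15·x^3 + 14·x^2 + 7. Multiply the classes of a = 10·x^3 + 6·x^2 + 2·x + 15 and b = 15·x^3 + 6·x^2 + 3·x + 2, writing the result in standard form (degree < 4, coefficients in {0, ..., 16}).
a · b ≡ 12·x^3 + 13·x^2 + 10·x + 6 (mod f(x))

Multiply as integer polynomials: a · b = 150·x^6 + 150·x^5 + 96·x^4 + 275·x^3 + 108·x^2 + 49·x + 30. Reducing coefficients mod 17: a · b ≡ 14·x^6 + 14·x^5 + 11·x^4 + 3·x^3 + 6·x^2 + 15·x + 13. Now divide by f(x) = x^4 + 15·x^3 + 14·x^2 + 7 in F_17[x], eliminating the leading term at each step:
  leading term 14·x^6: subtract (14·x^2)·f(x) = 14·x^6 + 6·x^5 + 9·x^4 + 13·x^2, leaving 8·x^5 + 2·x^4 + 3·x^3 + 10·x^2 + 15·x + 13 (coefficients mod 17)
  leading term 8·x^5: subtract (8·x)·f(x) = 8·x^5 + x^4 + 10·x^3 + 5·x, leaving x^4 + 10·x^3 + 10·x^2 + 10·x + 13 (coefficients mod 17)
  leading term x^4: subtract (1)·f(x) = x^4 + 15·x^3 + 14·x^2 + 7, leaving 12·x^3 + 13·x^2 + 10·x + 6 (coefficients mod 17)
The degree is now < 4, so this is the remainder. Hence a · b ≡ 12·x^3 + 13·x^2 + 10·x + 6 in F_17[x]/(f).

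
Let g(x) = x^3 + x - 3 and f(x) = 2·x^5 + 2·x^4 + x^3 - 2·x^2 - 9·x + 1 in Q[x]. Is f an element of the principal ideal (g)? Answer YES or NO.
In Q[x] the ideal (g) consists of all multiples of g, so f ∈ (g) iff g | f, i.e. iff the remainder of f on division by g is 0. Divide f by g (g is monic, so eliminate the leading term of the running remainder at each step):
  leading term 2·x^5: subtract (2·x^2)·g(x) = 2·x^5 + 2·x^3 - 6·x^2, leaving 2·x^4 - x^3 + 4·x^2 - 9·x + 1
  leading term 2·x^4: subtract (2·x)·g(x) = 2·x^4 + 2·x^2 - 6·x, leaving -x^3 + 2·x^2 - 3·x + 1
  leading term -x^3: subtract (-1)·g(x) = -x^3 - x + 3, leaving 2·x^2 - 2·x - 2
The remainder r(x) = 2·x^2 - 2·x - 2 ≠ 0 (and deg r < deg g), so g ∤ f, i.e. f ∉ (g).

Final answer: NO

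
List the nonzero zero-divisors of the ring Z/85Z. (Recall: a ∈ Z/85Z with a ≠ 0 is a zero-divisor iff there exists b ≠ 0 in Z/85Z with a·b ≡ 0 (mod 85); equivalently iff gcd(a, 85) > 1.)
nonzero zero-divisors of Z/85Z = {5, 10, 15, 17, 20, 25, 30, 34, 35, 40, 45, 50, 51, 55, 60, 65, 68, 70, 75, 80}

An element a ∈ Z/85Z (with a ≠ 0) is a zero-divisor iff gcd(a, 85) > 1 (because a is a unit precisely when gcd(a, n) = 1, and in Z/nZ every nonzero, non-unit element is a zero-divisor). Scan a = 1, ..., 84 and keep those with gcd(a, 85) > 1:
  gcd(5, 85) = 5, gcd(10, 85) = 5, gcd(15, 85) = 5, gcd(17, 85) = 17, gcd(20, 85) = 5, gcd(25, 85) = 5, gcd(30, 85) = 5, gcd(34, 85) = 17, gcd(35, 85) = 5, gcd(40, 85) = 5, gcd(45, 85) = 5, gcd(50, 85) = 5, gcd(51, 85) = 17, gcd(55, 85) = 5, gcd(60, 85) = 5, gcd(65, 85) = 5, gcd(68, 85) = 17, gcd(70, 85) = 5, gcd(75, 85) = 5, gcd(80, 85) = 5.
All other a ∈ {1, ..., 84} have gcd(a, 85) = 1 and are units. So the nonzero zero-divisors are exactly the 20 values of a appearing in this scan.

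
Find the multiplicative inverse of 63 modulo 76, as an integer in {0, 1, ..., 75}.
63^(−1) ≡ 35 (mod 76)

Apply the extended Euclidean algorithm to (76, 63), tracking rows (r, s, t) with s·76 + t·63 = r. Each division r_prev = q·r_cur + r_new produces the new row as (previous row) − q·(current row):
  row A: (76, 1, 0)   [1·76 + 0·63 = 76]
  row B: (63, 0, 1)   [0·76 + 1·63 = 63]
  76 = 1·63 + 13   → row C = row A − 1·row B = (13, 1, −1)   [check: 1·76 − 1·63 = 13]
  63 = 4·13 + 11   → row D = row B − 4·row C = (11, −4, 5)   [check: −4·76 + 5·63 = 11]
  13 = 1·11 + 2   → row E = row C − 1·row D = (2, 5, −6)   [check: 5·76 − 6·63 = 2]
  11 = 5·2 + 1   → row F = row D − 5·row E = (1, −29, 35)   [check: −29·76 + 35·63 = 1]
  2 = 2·1 + 0   → remainder 0, stop. gcd = 1 (last nonzero row F).
The gcd is 1, so 63 is invertible mod 76. The last nonzero row gives −29·76 + 35·63 = 1, so t = 35. So 63^(−1) ≡ 35 (mod 76). Verify: 63 · 35 = 2205 ≡ 1 (mod 76). ✓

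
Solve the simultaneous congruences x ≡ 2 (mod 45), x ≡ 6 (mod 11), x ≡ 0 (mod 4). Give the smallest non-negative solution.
x ≡ 1172 (mod 1980); the representative in [0, 1980) is 1172

The moduli 45, 11, 4 are pairwise coprime, so by the CRT there is a unique solution mod 45·11·4 = 1980.
Solve by successive substitution. Start with x ≡ 2 (mod 45).
  Combine with x ≡ 6 (mod 11): write x = 2 + 45·t and require 2 + 45·t ≡ 6 (mod 11), i.e. 45·t ≡ 6 − 2 ≡ 4 (mod 11). Since 45^(−1) ≡ 1 (mod 11) (45 ≡ 1 (mod 11)), t ≡ 1·4 ≡ 4 (mod 11). So x ≡ 2 + 45·4 = 182 (mod 495).
  Combine with x ≡ 0 (mod 4): write x = 182 + 495·t and require 182 + 495·t ≡ 0 (mod 4), i.e. 495·t ≡ 0 − 182 ≡ 2 (mod 4). Since 495^(−1) ≡ 3 (mod 4) (495 ≡ 3 (mod 4)), t ≡ 3·2 ≡ 2 (mod 4). So x ≡ 182 + 495·2 = 1172 (mod 1980).
Unique solution in [0, 1980): x = 1172.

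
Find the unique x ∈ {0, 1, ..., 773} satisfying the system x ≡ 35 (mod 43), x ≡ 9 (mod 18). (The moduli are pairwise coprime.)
The moduli 43, 18 are pairwise coprime, so by the CRT there is a unique solution mod 43·18 = 774.
Solve by successive substitution. Start with x ≡ 35 (mod 43).
  Combine with x ≡ 9 (mod 18): write x = 35 + 43·t and require 35 + 43·t ≡ 9 (mod 18), i.e. 43·t ≡ 9 − 35 ≡ 10 (mod 18). Since 43^(−1) ≡ 13 (mod 18) (43 ≡ 7 (mod 18)), t ≡ 13·10 ≡ 4 (mod 18). So x ≡ 35 + 43·4 = 207 (mod 774).
Unique solution in [0, 774): x = 207.

Final answer: x ≡ 207 (mod 774); the representative in [0, 774) is 207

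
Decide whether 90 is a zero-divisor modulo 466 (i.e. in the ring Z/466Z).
gcd(90, 466) = 2 > 1, so 90 is not a unit in Z/466Z. In Z/nZ every nonzero non-unit is a zero-divisor: explicitly, take b = 466/gcd = 233 ≠ 0 (mod 466); then 90·233 = 20970 = 45·466, i.e. 90·233 ≡ 0 (mod 466). So 90 is a zero-divisor.

Final answer: YES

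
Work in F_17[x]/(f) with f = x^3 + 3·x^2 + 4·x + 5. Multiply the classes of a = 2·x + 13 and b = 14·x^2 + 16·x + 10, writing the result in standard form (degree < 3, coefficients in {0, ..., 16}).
a · b ≡ 11·x^2 + 14·x + 7 (mod f(x))

Multiply as integer polynomials: a · b = 28·x^3 + 214·x^2 + 228·x + 130. Reducing coefficients mod 17: a · b ≡ 11·x^3 + 10·x^2 + 7·x + 11. Now divide by f(x) = x^3 + 3·x^2 + 4·x + 5 in F_17[x], eliminating the leading term at each step:
  leading term 11·x^3: subtract (11)·f(x) = 11·x^3 + 16·x^2 + 10·x + 4, leaving 11·x^2 + 14·x + 7 (coefficients mod 17)
The degree is now < 3, so this is the remainder. Hence a · b ≡ 11·x^2 + 14·x + 7 in F_17[x]/(f).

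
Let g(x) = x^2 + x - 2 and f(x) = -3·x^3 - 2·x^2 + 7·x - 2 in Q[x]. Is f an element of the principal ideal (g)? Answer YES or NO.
In Q[x] the ideal (g) consists of all multiples of g, so f ∈ (g) iff g | f, i.e. iff the remainder of f on division by g is 0. Divide f by g (g is monic, so eliminate the leading term of the running remainder at each step):
  leading term -3·x^3: subtract (-3·x)·g(x) = -3·x^3 - 3·x^2 + 6·x, leaving x^2 + x - 2
  leading term x^2: subtract (1)·g(x) = x^2 + x - 2, leaving 0
The remainder is 0, so f(x) = g(x) · h(x) with h(x) = 1 - 3·x. Hence g | f, i.e. f ∈ (g).

Final answer: YES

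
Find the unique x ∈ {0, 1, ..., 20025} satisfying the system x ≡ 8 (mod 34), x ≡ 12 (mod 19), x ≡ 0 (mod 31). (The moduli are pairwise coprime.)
The moduli 34, 19, 31 are pairwise coprime, so by the CRT there is a unique solution mod 34·19·31 = 20026.
Solve by successive substitution. Start with x ≡ 8 (mod 34).
  Combine with x ≡ 12 (mod 19): write x = 8 + 34·t and require 8 + 34·t ≡ 12 (mod 19), i.e. 34·t ≡ 12 − 8 ≡ 4 (mod 19). Since 34^(−1) ≡ 14 (mod 19) (34 ≡ 15 (mod 19)), t ≡ 14·4 ≡ 18 (mod 19). So x ≡ 8 + 34·18 = 620 (mod 646).
  Combine with x ≡ 0 (mod 31): write x = 620 + 646·t and require 620 + 646·t ≡ 0 (mod 31), i.e. 646·t ≡ 0 − 620 ≡ 0 (mod 31). Since 646^(−1) ≡ 6 (mod 31) (646 ≡ 26 (mod 31)), t ≡ 6·0 ≡ 0 (mod 31). So x ≡ 620 + 646·0 = 620 (mod 20026).
Unique solution in [0, 20026): x = 620.

Final answer: x ≡ 620 (mod 20026); the representative in [0, 20026) is 620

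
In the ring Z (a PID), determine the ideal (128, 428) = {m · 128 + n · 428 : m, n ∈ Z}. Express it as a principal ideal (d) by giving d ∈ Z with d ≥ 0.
(128, 428) = (4); d = 4

In the PID Z, (a, b) is generated by gcd(a, b). Compute gcd(428, 128) with the extended Euclidean algorithm, tracking rows (r, s, t) with s·428 + t·128 = r:
  row A: (428, 1, 0)   [1·428 + 0·128 = 428]
  row B: (128, 0, 1)   [0·428 + 1·128 = 128]
  428 = 3·128 + 44   → row C = row A − 3·row B = (44, 1, −3)   [check: 1·428 − 3·128 = 44]
  128 = 2·44 + 40   → row D = row B − 2·row C = (40, −2, 7)   [check: −2·428 + 7·128 = 40]
  44 = 1·40 + 4   → row E = row C − 1·row D = (4, 3, −10)   [check: 3·428 − 10·128 = 4]
  40 = 10·4 + 0   → remainder 0, stop. gcd = 4 (last nonzero row E).
So gcd(128, 428) = 4, with Bézout identity 3·428 − 10·128 = 4. Containment (⊇): the Bézout identity exhibits 4 as an element of (128, 428), giving (4) ⊆ (128, 428). Containment (⊆): since 4 | 128 and 4 | 428 (128 = 4·32, 428 = 4·107), every Z-linear combination of 128 and 428 is divisible by 4, so (128, 428) ⊆ (4). Therefore (128, 428) = (4), d = 4.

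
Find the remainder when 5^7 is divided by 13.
8

Use repeated squaring. Binary(7) = 111. Walk through the bits of the exponent 7 left-to-right: at each bit after the leading one, square the running value, then multiply by 5 if the bit is 1 (always reducing mod 13):
  bit 1 = 1 (leading): start with 5.
  bit 2 = 1: square 5^2 = 25 ≡ 12; bit is 1, so multiply 12·5 = 60 ≡ 8 (mod 13).
  bit 3 = 1: square 8^2 = 64 ≡ 12; bit is 1, so multiply 12·5 = 60 ≡ 8 (mod 13).
Final value: 5^7 ≡ 8 (mod 13).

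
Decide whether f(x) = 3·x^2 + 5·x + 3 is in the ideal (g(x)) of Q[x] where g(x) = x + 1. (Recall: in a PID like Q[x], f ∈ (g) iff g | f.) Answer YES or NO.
NO

In Q[x] the ideal (g) consists of all multiples of g, so f ∈ (g) iff g | f, i.e. iff the remainder of f on division by g is 0. Divide f by g (g is monic, so eliminate the leading term of the running remainder at each step):
  leading term 3·x^2: subtract (3·x)·g(x) = 3·x^2 + 3·x, leaving 2·x + 3
  leading term 2·x: subtract (2)·g(x) = 2·x + 2, leaving 1
The remainder r(x) = 1 ≠ 0 (and deg r < deg g), so g ∤ f, i.e. f ∉ (g).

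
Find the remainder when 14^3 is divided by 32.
Use repeated squaring. Binary(3) = 11. Walk through the bits of the exponent 3 left-to-right: at each bit after the leading one, square the running value, then multiply by 14 if the bit is 1 (always reducing mod 32):
  bit 1 = 1 (leading): start with 14.
  bit 2 = 1: square 14^2 = 196 ≡ 4; bit is 1, so multiply 4·14 = 56 ≡ 24 (mod 32).
Final value: 14^3 ≡ 24 (mod 32).

Final answer: 24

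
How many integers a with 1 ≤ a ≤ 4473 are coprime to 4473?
The number of a ∈ {1, ..., 4473} with gcd(a, 4473) = 1 is by definition Euler's totient φ(4473). φ is multiplicative, with φ(p^e) = p^e − p^(e−1). Factorise 4473 = 3^2 · 7 · 71. Then
  φ(4473) = (3^2 − 3^1) · (7 − 1) · (71 − 1) = 6 · 6 · 70 = 2520.
So there are 2520 such integers.

Final answer: 2520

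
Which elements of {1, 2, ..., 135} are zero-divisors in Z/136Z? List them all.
An element a ∈ Z/136Z (with a ≠ 0) is a zero-divisor iff gcd(a, 136) > 1 (because a is a unit precisely when gcd(a, n) = 1, and in Z/nZ every nonzero, non-unit element is a zero-divisor). Scan a = 1, ..., 135 and keep those with gcd(a, 136) > 1:
  gcd(2, 136) = 2, gcd(4, 136) = 4, gcd(6, 136) = 2, gcd(8, 136) = 8, gcd(10, 136) = 2, gcd(12, 136) = 4, gcd(14, 136) = 2, gcd(16, 136) = 8, gcd(17, 136) = 17, gcd(18, 136) = 2, gcd(20, 136) = 4, gcd(22, 136) = 2, gcd(24, 136) = 8, gcd(26, 136) = 2, gcd(28, 136) = 4, gcd(30, 136) = 2, gcd(32, 136) = 8, gcd(34, 136) = 34, gcd(36, 136) = 4, gcd(38, 136) = 2, gcd(40, 136) = 8, gcd(42, 136) = 2, gcd(44, 136) = 4, gcd(46, 136) = 2, gcd(48, 136) = 8, gcd(50, 136) = 2, gcd(51, 136) = 17, gcd(52, 136) = 4, gcd(54, 136) = 2, gcd(56, 136) = 8, gcd(58, 136) = 2, gcd(60, 136) = 4, gcd(62, 136) = 2, gcd(64, 136) = 8, gcd(66, 136) = 2, gcd(68, 136) = 68, gcd(70, 136) = 2, gcd(72, 136) = 8, gcd(74, 136) = 2, gcd(76, 136) = 4, gcd(78, 136) = 2, gcd(80, 136) = 8, gcd(82, 136) = 2, gcd(84, 136) = 4, gcd(85, 136) = 17, gcd(86, 136) = 2, gcd(88, 136) = 8, gcd(90, 136) = 2, gcd(92, 136) = 4, gcd(94, 136) = 2, gcd(96, 136) = 8, gcd(98, 136) = 2, gcd(100, 136) = 4, gcd(102, 136) = 34, gcd(104, 136) = 8, gcd(106, 136) = 2, gcd(108, 136) = 4, gcd(110, 136) = 2, gcd(112, 136) = 8, gcd(114, 136) = 2, gcd(116, 136) = 4, gcd(118, 136) = 2, gcd(119, 136) = 17, gcd(120, 136) = 8, gcd(122, 136) = 2, gcd(124, 136) = 4, gcd(126, 136) = 2, gcd(128, 136) = 8, gcd(130, 136) = 2, gcd(132, 136) = 4, gcd(134, 136) = 2.
All other a ∈ {1, ..., 135} have gcd(a, 136) = 1 and are units. So the nonzero zero-divisors are exactly the 71 values of a appearing in this scan.

Final answer: nonzero zero-divisors of Z/136Z = {2, 4, 6, 8, 10, 12, 14, 16, 17, 18, 20, 22, 24, 26, 28, 30, 32, 34, 36, 38, 40, 42, 44, 46, 48, 50, 51, 52, 54, 56, 58, 60, 62, 64, 66, 68, 70, 72, 74, 76, 78, 80, 82, 84, 85, 86, 88, 90, 92, 94, 96, 98, 100, 102, 104, 106, 108, 110, 112, 114, 116, 118, 119, 120, 122, 124, 126, 128, 130, 132, 134}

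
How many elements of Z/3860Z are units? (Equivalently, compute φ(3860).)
An element a ∈ Z/3860Z is a unit iff gcd(a, 3860) = 1, so the number of units is φ(3860). φ is multiplicative, with φ(p^e) = p^e − p^(e−1). Factorise 3860 = 2^2 · 5 · 193. Then
  φ(3860) = (2^2 − 2^1) · (5 − 1) · (193 − 1) = 2 · 4 · 192 = 1536.

Final answer: Z/3860Z has φ(3860) = 1536 units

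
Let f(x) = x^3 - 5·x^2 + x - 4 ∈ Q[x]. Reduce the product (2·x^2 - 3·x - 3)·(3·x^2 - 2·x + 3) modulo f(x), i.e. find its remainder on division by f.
First multiply in Q[x] without reducing: a · b = 6·x^4 - 13·x^3 + 3·x^2 - 3·x - 9. Now divide by f(x) = x^3 - 5·x^2 + x - 4, eliminating the leading term at each step:
  leading term 6·x^4: subtract (6·x)·f(x) = 6·x^4 - 30·x^3 + 6·x^2 - 24·x, leaving 17·x^3 - 3·x^2 + 21·x - 9
  leading term 17·x^3: subtract (17)·f(x) = 17·x^3 - 85·x^2 + 17·x - 68, leaving 82·x^2 + 4·x + 59
The degree is now < 3, so this is the remainder. Hence a · b ≡ 82·x^2 + 4·x + 59 in Q[x]/(f).

Final answer: a · b ≡ 82·x^2 + 4·x + 59 (mod f(x))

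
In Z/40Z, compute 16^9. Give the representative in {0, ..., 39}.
16

Use repeated squaring. Binary(9) = 1001. Walk through the bits of the exponent 9 left-to-right: at each bit after the leading one, square the running value, then multiply by 16 if the bit is 1 (always reducing mod 40):
  bit 1 = 1 (leading): start with 16.
  bit 2 = 0: square 16^2 = 256 ≡ 16 (mod 40).
  bit 3 = 0: square 16^2 = 256 ≡ 16 (mod 40).
  bit 4 = 1: square 16^2 = 256 ≡ 16; bit is 1, so multiply 16·16 = 256 ≡ 16 (mod 40).
Final value: 16^9 ≡ 16 (mod 40).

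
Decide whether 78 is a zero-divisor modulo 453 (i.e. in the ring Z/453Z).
YES

gcd(78, 453) = 3 > 1, so 78 is not a unit in Z/453Z. In Z/nZ every nonzero non-unit is a zero-divisor: explicitly, take b = 453/gcd = 151 ≠ 0 (mod 453); then 78·151 = 11778 = 26·453, i.e. 78·151 ≡ 0 (mod 453). So 78 is a zero-divisor.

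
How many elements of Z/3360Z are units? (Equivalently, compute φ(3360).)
An element a ∈ Z/3360Z is a unit iff gcd(a, 3360) = 1, so the number of units is φ(3360). φ is multiplicative, with φ(p^e) = p^e − p^(e−1). Factorise 3360 = 2^5 · 3 · 5 · 7. Then
  φ(3360) = (2^5 − 2^4) · (3 − 1) · (5 − 1) · (7 − 1) = 16 · 2 · 4 · 6 = 768.

Final answer: Z/3360Z has φ(3360) = 768 units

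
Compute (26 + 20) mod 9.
Reduce the summands first: 26 ≡ 8, 20 ≡ 2 (mod 9), so 26 + 20 ≡ 8 + 2 (mod 9). 8 + 2 = 10; 10 = 1·9 + 1, so (26 + 20) mod 9 = 1.

Final answer: 1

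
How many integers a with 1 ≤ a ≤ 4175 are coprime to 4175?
The number of a ∈ {1, ..., 4175} with gcd(a, 4175) = 1 is by definition Euler's totient φ(4175). φ is multiplicative, with φ(p^e) = p^e − p^(e−1). Factorise 4175 = 5^2 · 167. Then
  φ(4175) = (5^2 − 5^1) · (167 − 1) = 20 · 166 = 3320.
So there are 3320 such integers.

Final answer: 3320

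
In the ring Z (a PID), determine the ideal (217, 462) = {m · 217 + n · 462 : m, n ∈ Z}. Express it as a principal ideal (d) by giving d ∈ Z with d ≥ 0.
In the PID Z, (a, b) is generated by gcd(a, b). Compute gcd(462, 217) with the extended Euclidean algorithm, tracking rows (r, s, t) with s·462 + t·217 = r:
  row A: (462, 1, 0)   [1·462 + 0·217 = 462]
  row B: (217, 0, 1)   [0·462 + 1·217 = 217]
  462 = 2·217 + 28   → row C = row A − 2·row B = (28, 1, −2)   [check: 1·462 − 2·217 = 28]
  217 = 7·28 + 21   → row D = row B − 7·row C = (21, −7, 15)   [check: −7·462 + 15·217 = 21]
  28 = 1·21 + 7   → row E = row C − 1·row D = (7, 8, −17)   [check: 8·462 − 17·217 = 7]
  21 = 3·7 + 0   → remainder 0, stop. gcd = 7 (last nonzero row E).
So gcd(217, 462) = 7, with Bézout identity 8·462 − 17·217 = 7. Containment (⊇): the Bézout identity exhibits 7 as an element of (217, 462), giving (7) ⊆ (217, 462). Containment (⊆): since 7 | 217 and 7 | 462 (217 = 7·31, 462 = 7·66), every Z-linear combination of 217 and 462 is divisible by 7, so (217, 462) ⊆ (7). Therefore (217, 462) = (7), d = 7.

Final answer: (217, 462) = (7); d = 7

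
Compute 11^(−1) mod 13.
Apply the extended Euclidean algorithm to (13, 11), tracking rows (r, s, t) with s·13 + t·11 = r. Each division r_prev = q·r_cur + r_new produces the new row as (previous row) − q·(current row):
  row A: (13, 1, 0)   [1·13 + 0·11 = 13]
  row B: (11, 0, 1)   [0·13 + 1·11 = 11]
  13 = 1·11 + 2   → row C = row A − 1·row B = (2, 1, −1)   [check: 1·13 − 1·11 = 2]
  11 = 5·2 + 1   → row D = row B − 5·row C = (1, −5, 6)   [check: −5·13 + 6·11 = 1]
  2 = 2·1 + 0   → remainder 0, stop. gcd = 1 (last nonzero row D).
The gcd is 1, so 11 is invertible mod 13. The last nonzero row gives −5·13 + 6·11 = 1, so t = 6. So 11^(−1) ≡ 6 (mod 13). Verify: 11 · 6 = 66 ≡ 1 (mod 13). ✓

Final answer: 11^(−1) ≡ 6 (mod 13)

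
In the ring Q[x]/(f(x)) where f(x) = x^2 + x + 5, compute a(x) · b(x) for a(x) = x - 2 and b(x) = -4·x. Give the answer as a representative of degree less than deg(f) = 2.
First multiply in Q[x] without reducing: a · b = -4·x^2 + 8·x. Now divide by f(x) = x^2 + x + 5, eliminating the leading term at each step:
  leading term -4·x^2: subtract (-4)·f(x) = -4·x^2 - 4·x - 20, leaving 12·x + 20
The degree is now < 2, so this is the remainder. Hence a · b ≡ 12·x + 20 in Q[x]/(f).

Final answer: a · b ≡ 12·x + 20 (mod f(x))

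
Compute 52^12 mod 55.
31

Use repeated squaring. Binary(12) = 1100. Walk through the bits of the exponent 12 left-to-right: at each bit after the leading one, square the running value, then multiply by 52 if the bit is 1 (always reducing mod 55):
  bit 1 = 1 (leading): start with 52.
  bit 2 = 1: square 52^2 = 2704 ≡ 9; bit is 1, so multiply 9·52 = 468 ≡ 28 (mod 55).
  bit 3 = 0: square 28^2 = 784 ≡ 14 (mod 55).
  bit 4 = 0: square 14^2 = 196 ≡ 31 (mod 55).
Final value: 52^12 ≡ 31 (mod 55).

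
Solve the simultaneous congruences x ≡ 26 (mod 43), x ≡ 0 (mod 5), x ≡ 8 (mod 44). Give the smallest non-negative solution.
The moduli 43, 5, 44 are pairwise coprime, so by the CRT there is a unique solution mod 43·5·44 = 9460.
Solve by successive substitution. Start with x ≡ 26 (mod 43).
  Combine with x ≡ 0 (mod 5): write x = 26 + 43·t and require 26 + 43·t ≡ 0 (mod 5), i.e. 43·t ≡ 0 − 26 ≡ 4 (mod 5). Since 43^(−1) ≡ 2 (mod 5) (43 ≡ 3 (mod 5)), t ≡ 2·4 ≡ 3 (mod 5). So x ≡ 26 + 43·3 = 155 (mod 215).
  Combine with x ≡ 8 (mod 44): write x = 155 + 215·t and require 155 + 215·t ≡ 8 (mod 44), i.e. 215·t ≡ 8 − 155 ≡ 29 (mod 44). Since 215^(−1) ≡ 35 (mod 44) (215 ≡ 39 (mod 44)), t ≡ 35·29 ≡ 3 (mod 44). So x ≡ 155 + 215·3 = 800 (mod 9460).
Unique solution in [0, 9460): x = 800.

Final answer: x ≡ 800 (mod 9460); the representative in [0, 9460) is 800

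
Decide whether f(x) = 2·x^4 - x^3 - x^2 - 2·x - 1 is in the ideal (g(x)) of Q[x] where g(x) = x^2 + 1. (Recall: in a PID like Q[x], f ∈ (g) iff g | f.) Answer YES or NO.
NO

In Q[x] the ideal (g) consists of all multiples of g, so f ∈ (g) iff g | f, i.e. iff the remainder of f on division by g is 0. Divide f by g (g is monic, so eliminate the leading term of the running remainder at each step):
  leading term 2·x^4: subtract (2·x^2)·g(x) = 2·x^4 + 2·x^2, leaving -x^3 - 3·x^2 - 2·x - 1
  leading term -x^3: subtract (-x)·g(x) = -x^3 - x, leaving -3·x^2 - x - 1
  leading term -3·x^2: subtract (-3)·g(x) = -3·x^2 - 3, leaving 2 - x
The remainder r(x) = 2 - x ≠ 0 (and deg r < deg g), so g ∤ f, i.e. f ∉ (g).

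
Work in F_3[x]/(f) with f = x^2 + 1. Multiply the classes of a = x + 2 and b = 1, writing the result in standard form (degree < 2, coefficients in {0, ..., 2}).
a · b ≡ x + 2 (mod f(x))

Multiply as integer polynomials: a · b = x + 2. Reducing coefficients mod 3: a · b ≡ x + 2. This already has degree < 2, so no reduction by f is needed. Hence a · b ≡ x + 2 in F_3[x]/(f).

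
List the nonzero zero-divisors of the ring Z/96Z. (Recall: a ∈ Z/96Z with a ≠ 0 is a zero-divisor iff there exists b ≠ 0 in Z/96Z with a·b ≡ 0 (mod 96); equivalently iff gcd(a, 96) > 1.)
An element a ∈ Z/96Z (with a ≠ 0) is a zero-divisor iff gcd(a, 96) > 1 (because a is a unit precisely when gcd(a, n) = 1, and in Z/nZ every nonzero, non-unit element is a zero-divisor). Scan a = 1, ..., 95 and keep those with gcd(a, 96) > 1:
  gcd(2, 96) = 2, gcd(3, 96) = 3, gcd(4, 96) = 4, gcd(6, 96) = 6, gcd(8, 96) = 8, gcd(9, 96) = 3, gcd(10, 96) = 2, gcd(12, 96) = 12, gcd(14, 96) = 2, gcd(15, 96) = 3, gcd(16, 96) = 16, gcd(18, 96) = 6, gcd(20, 96) = 4, gcd(21, 96) = 3, gcd(22, 96) = 2, gcd(24, 96) = 24, gcd(26, 96) = 2, gcd(27, 96) = 3, gcd(28, 96) = 4, gcd(30, 96) = 6, gcd(32, 96) = 32, gcd(33, 96) = 3, gcd(34, 96) = 2, gcd(36, 96) = 12, gcd(38, 96) = 2, gcd(39, 96) = 3, gcd(40, 96) = 8, gcd(42, 96) = 6, gcd(44, 96) = 4, gcd(45, 96) = 3, gcd(46, 96) = 2, gcd(48, 96) = 48, gcd(50, 96) = 2, gcd(51, 96) = 3, gcd(52, 96) = 4, gcd(54, 96) = 6, gcd(56, 96) = 8, gcd(57, 96) = 3, gcd(58, 96) = 2, gcd(60, 96) = 12, gcd(62, 96) = 2, gcd(63, 96) = 3, gcd(64, 96) = 32, gcd(66, 96) = 6, gcd(68, 96) = 4, gcd(69, 96) = 3, gcd(70, 96) = 2, gcd(72, 96) = 24, gcd(74, 96) = 2, gcd(75, 96) = 3, gcd(76, 96) = 4, gcd(78, 96) = 6, gcd(80, 96) = 16, gcd(81, 96) = 3, gcd(82, 96) = 2, gcd(84, 96) = 12, gcd(86, 96) = 2, gcd(87, 96) = 3, gcd(88, 96) = 8, gcd(90, 96) = 6, gcd(92, 96) = 4, gcd(93, 96) = 3, gcd(94, 96) = 2.
All other a ∈ {1, ..., 95} have gcd(a, 96) = 1 and are units. So the nonzero zero-divisors are exactly the 63 values of a appearing in this scan.

Final answer: nonzero zero-divisors of Z/96Z = {2, 3, 4, 6, 8, 9, 10, 12, 14, 15, 16, 18, 20, 21, 22, 24, 26, 27, 28, 30, 32, 33, 34, 36, 38, 39, 40, 42, 44, 45, 46, 48, 50, 51, 52, 54, 56, 57, 58, 60, 62, 63, 64, 66, 68, 69, 70, 72, 74, 75, 76, 78, 80, 81, 82, 84, 86, 87, 88, 90, 92, 93, 94}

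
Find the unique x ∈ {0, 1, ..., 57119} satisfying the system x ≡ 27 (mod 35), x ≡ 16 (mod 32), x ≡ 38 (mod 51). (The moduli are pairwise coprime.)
x ≡ 17072 (mod 57120); the representative in [0, 57120) is 17072

The moduli 35, 32, 51 are pairwise coprime, so by the CRT there is a unique solution mod 35·32·51 = 57120.
Solve by successive substitution. Start with x ≡ 27 (mod 35).
  Combine with x ≡ 16 (mod 32): write x = 27 + 35·t and require 27 + 35·t ≡ 16 (mod 32), i.e. 35·t ≡ 16 − 27 ≡ 21 (mod 32). Since 35^(−1) ≡ 11 (mod 32) (35 ≡ 3 (mod 32)), t ≡ 11·21 ≡ 7 (mod 32). So x ≡ 27 + 35·7 = 272 (mod 1120).
  Combine with x ≡ 38 (mod 51): write x = 272 + 1120·t and require 272 + 1120·t ≡ 38 (mod 51), i.e. 1120·t ≡ 38 − 272 ≡ 21 (mod 51). Since 1120^(−1) ≡ 25 (mod 51) (1120 ≡ 49 (mod 51)), t ≡ 25·21 ≡ 15 (mod 51). So x ≡ 272 + 1120·15 = 17072 (mod 57120).
Unique solution in [0, 57120): x = 17072.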